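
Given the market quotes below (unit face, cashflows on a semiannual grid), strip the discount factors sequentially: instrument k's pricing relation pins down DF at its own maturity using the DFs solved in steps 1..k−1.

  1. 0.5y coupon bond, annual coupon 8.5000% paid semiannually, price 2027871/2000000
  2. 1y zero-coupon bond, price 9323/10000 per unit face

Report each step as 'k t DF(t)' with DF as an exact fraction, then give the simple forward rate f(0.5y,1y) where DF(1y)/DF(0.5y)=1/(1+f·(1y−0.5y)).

step 1 [0.5y] bond c/2=17/400: DF=(2027871/2000000 − 17/400·(0))/(1+17/400) = 4863/5000 ≈ 0.972600
step 2 [1y] zero: DF = P = 9323/10000 ≈ 0.932300

1 1/2 4863/5000
2 1 9323/10000
f(0.5y,1y) = ((4863/5000)/(9323/10000) − 1)/(1/2) = 806/9323 ≈ 8.6453%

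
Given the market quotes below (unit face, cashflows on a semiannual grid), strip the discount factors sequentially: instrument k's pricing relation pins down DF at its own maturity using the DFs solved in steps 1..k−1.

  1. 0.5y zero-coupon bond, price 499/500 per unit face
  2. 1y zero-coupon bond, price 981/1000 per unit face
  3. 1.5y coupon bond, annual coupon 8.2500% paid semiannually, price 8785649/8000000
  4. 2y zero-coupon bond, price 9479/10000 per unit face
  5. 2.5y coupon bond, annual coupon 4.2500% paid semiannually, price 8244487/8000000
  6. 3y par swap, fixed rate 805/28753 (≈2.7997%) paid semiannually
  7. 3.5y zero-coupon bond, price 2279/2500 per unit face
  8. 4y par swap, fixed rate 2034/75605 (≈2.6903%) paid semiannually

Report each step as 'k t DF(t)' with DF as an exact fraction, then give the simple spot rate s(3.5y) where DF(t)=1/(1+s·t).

step 1 [0.5y] zero: DF = P = 499/500 ≈ 0.998000
step 2 [1y] zero: DF = P = 981/1000 ≈ 0.981000
step 3 [1.5y] bond c/2=33/800: DF=(8785649/8000000 − 33/800·(0.998000+0.981000))/(1+33/800) = 9763/10000 ≈ 0.976300
step 4 [2y] zero: DF = P = 9479/10000 ≈ 0.947900
step 5 [2.5y] bond c/2=17/800: DF=(8244487/8000000 − 17/800·(0.998000+0.981000+0.976300+0.947900))/(1+17/800) = 9279/10000 ≈ 0.927900
step 6 [3y] swap r/2=805/57506: DF=(1 − 805/57506·(0.998000+0.981000+0.976300+0.947900+0.927900))/(1+805/57506) = 1839/2000 ≈ 0.919500
step 7 [3.5y] zero: DF = P = 2279/2500 ≈ 0.911600
step 8 [4y] swap r/2=1017/75605: DF=(1 − 1017/75605·(0.998000+0.981000+0.976300+0.947900+0.927900+0.919500+0.911600))/(1+1017/75605) = 8983/10000 ≈ 0.898300

1 1/2 499/500
2 1 981/1000
3 3/2 9763/10000
4 2 9479/10000
5 5/2 9279/10000
6 3 1839/2000
7 7/2 2279/2500
8 4 8983/10000
s(3.5y) = (1/(2279/2500) − 1)/(7/2) = 442/15953 ≈ 2.7706%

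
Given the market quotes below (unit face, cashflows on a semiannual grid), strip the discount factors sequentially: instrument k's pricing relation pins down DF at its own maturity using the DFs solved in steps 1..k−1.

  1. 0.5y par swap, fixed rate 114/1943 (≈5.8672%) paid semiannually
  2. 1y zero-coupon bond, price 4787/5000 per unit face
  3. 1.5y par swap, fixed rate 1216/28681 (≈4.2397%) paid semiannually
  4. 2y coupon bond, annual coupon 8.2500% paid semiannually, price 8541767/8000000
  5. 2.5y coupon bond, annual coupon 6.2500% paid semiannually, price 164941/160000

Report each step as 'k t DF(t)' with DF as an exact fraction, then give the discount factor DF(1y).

1 1/2 1943/2000
2 1 4787/5000
3 3/2 587/625
4 2 4559/5000
5 5/2 8851/10000
DF(1y) = 4787/5000 ≈ 0.957400

step 1 [0.5y] swap r/2=57/1943: DF=(1 − 57/1943·(0))/(1+57/1943) = 1943/2000 ≈ 0.971500
step 2 [1y] zero: DF = P = 4787/5000 ≈ 0.957400
step 3 [1.5y] swap r/2=608/28681: DF=(1 − 608/28681·(0.971500+0.957400))/(1+608/28681) = 587/625 ≈ 0.939200
step 4 [2y] bond c/2=33/800: DF=(8541767/8000000 − 33/800·(0.971500+0.957400+0.939200))/(1+33/800) = 4559/5000 ≈ 0.911800
step 5 [2.5y] bond c/2=1/32: DF=(164941/160000 − 1/32·(0.971500+0.957400+0.939200+0.911800))/(1+1/32) = 8851/10000 ≈ 0.885100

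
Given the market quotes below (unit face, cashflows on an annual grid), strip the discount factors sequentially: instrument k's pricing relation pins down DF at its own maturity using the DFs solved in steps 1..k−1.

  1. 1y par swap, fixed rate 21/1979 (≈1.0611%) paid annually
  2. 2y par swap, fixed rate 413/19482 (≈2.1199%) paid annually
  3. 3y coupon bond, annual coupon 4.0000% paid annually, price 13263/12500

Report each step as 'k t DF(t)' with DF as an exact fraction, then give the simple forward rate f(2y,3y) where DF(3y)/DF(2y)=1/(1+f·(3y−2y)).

step 1 [1y] swap r/1=21/1979: DF=(1 − 21/1979·(0))/(1+21/1979) = 1979/2000 ≈ 0.989500
step 2 [2y] swap r/1=413/19482: DF=(1 − 413/19482·(0.989500))/(1+413/19482) = 9587/10000 ≈ 0.958700
step 3 [3y] bond c/1=1/25: DF=(13263/12500 − 1/25·(0.989500+0.958700))/(1+1/25) = 9453/10000 ≈ 0.945300

1 1 1979/2000
2 2 9587/10000
3 3 9453/10000
f(2y,3y) = ((9587/10000)/(9453/10000) − 1)/(1) = 134/9453 ≈ 1.4175%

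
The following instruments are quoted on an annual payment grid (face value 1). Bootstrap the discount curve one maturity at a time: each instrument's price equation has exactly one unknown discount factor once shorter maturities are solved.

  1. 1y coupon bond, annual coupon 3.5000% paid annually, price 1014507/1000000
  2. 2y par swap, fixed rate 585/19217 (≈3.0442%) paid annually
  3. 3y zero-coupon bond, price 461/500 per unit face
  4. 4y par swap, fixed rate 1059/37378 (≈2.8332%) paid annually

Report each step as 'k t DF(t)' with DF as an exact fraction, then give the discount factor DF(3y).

1 1 4901/5000
2 2 1883/2000
3 3 461/500
4 4 8941/10000
DF(3y) = 461/500 ≈ 0.922000

step 1 [1y] bond c/1=7/200: DF=(1014507/1000000 − 7/200·(0))/(1+7/200) = 4901/5000 ≈ 0.980200
step 2 [2y] swap r/1=585/19217: DF=(1 − 585/19217·(0.980200))/(1+585/19217) = 1883/2000 ≈ 0.941500
step 3 [3y] zero: DF = P = 461/500 ≈ 0.922000
step 4 [4y] swap r/1=1059/37378: DF=(1 − 1059/37378·(0.980200+0.941500+0.922000))/(1+1059/37378) = 8941/10000 ≈ 0.894100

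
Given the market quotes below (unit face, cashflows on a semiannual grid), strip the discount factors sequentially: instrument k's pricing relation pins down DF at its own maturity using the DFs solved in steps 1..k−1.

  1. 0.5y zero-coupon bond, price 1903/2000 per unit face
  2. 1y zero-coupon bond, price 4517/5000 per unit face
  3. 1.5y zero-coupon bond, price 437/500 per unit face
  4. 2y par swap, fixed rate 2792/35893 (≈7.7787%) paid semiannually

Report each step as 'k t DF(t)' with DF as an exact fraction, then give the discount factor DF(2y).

1 1/2 1903/2000
2 1 4517/5000
3 3/2 437/500
4 2 2151/2500
DF(2y) = 2151/2500 ≈ 0.860400

step 1 [0.5y] zero: DF = P = 1903/2000 ≈ 0.951500
step 2 [1y] zero: DF = P = 4517/5000 ≈ 0.903400
step 3 [1.5y] zero: DF = P = 437/500 ≈ 0.874000
step 4 [2y] swap r/2=1396/35893: DF=(1 − 1396/35893·(0.951500+0.903400+0.874000))/(1+1396/35893) = 2151/2500 ≈ 0.860400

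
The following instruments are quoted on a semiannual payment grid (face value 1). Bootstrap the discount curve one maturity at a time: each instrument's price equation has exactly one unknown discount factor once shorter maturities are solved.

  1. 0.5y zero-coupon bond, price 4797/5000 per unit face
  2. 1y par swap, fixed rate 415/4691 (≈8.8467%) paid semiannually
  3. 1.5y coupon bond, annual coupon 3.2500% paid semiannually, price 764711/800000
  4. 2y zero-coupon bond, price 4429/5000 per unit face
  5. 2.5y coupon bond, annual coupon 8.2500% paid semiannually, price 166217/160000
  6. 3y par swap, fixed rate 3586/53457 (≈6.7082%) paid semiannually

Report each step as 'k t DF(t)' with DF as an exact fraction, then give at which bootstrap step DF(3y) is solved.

step 1 [0.5y] zero: DF = P = 4797/5000 ≈ 0.959400
step 2 [1y] swap r/2=415/9382: DF=(1 − 415/9382·(0.959400))/(1+415/9382) = 917/1000 ≈ 0.917000
step 3 [1.5y] bond c/2=13/800: DF=(764711/800000 − 13/800·(0.959400+0.917000))/(1+13/800) = 4553/5000 ≈ 0.910600
step 4 [2y] zero: DF = P = 4429/5000 ≈ 0.885800
step 5 [2.5y] bond c/2=33/800: DF=(166217/160000 − 33/800·(0.959400+0.917000+0.910600+0.885800))/(1+33/800) = 4261/5000 ≈ 0.852200
step 6 [3y] swap r/2=1793/53457: DF=(1 − 1793/53457·(0.959400+0.917000+0.910600+0.885800+0.852200))/(1+1793/53457) = 8207/10000 ≈ 0.820700

1 1/2 4797/5000
2 1 917/1000
3 3/2 4553/5000
4 2 4429/5000
5 5/2 4261/5000
6 3 8207/10000
DF(3y) is solved at step 6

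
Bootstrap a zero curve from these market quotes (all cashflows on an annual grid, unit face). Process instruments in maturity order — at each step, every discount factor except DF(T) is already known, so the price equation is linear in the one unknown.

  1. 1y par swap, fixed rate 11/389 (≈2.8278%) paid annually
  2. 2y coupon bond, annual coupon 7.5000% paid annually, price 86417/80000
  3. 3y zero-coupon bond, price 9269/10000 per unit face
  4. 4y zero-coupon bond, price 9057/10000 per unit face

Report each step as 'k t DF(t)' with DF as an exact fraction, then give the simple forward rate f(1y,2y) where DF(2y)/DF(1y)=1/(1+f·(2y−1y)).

1 1 389/400
2 2 937/1000
3 3 9269/10000
4 4 9057/10000
f(1y,2y) = ((389/400)/(937/1000) − 1)/(1) = 71/1874 ≈ 3.7887%

step 1 [1y] swap r/1=11/389: DF=(1 − 11/389·(0))/(1+11/389) = 389/400 ≈ 0.972500
step 2 [2y] bond c/1=3/40: DF=(86417/80000 − 3/40·(0.972500))/(1+3/40) = 937/1000 ≈ 0.937000
step 3 [3y] zero: DF = P = 9269/10000 ≈ 0.926900
step 4 [4y] zero: DF = P = 9057/10000 ≈ 0.905700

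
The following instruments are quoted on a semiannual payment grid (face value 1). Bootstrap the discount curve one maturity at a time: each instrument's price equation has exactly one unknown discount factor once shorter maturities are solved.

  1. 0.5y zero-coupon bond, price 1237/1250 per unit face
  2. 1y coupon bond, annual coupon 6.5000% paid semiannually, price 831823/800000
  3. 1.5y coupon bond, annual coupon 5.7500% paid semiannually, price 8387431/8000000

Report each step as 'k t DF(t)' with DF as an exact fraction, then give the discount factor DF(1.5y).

1 1/2 1237/1250
2 1 9759/10000
3 3/2 4821/5000
DF(1.5y) = 4821/5000 ≈ 0.964200

step 1 [0.5y] zero: DF = P = 1237/1250 ≈ 0.989600
step 2 [1y] bond c/2=13/400: DF=(831823/800000 − 13/400·(0.989600))/(1+13/400) = 9759/10000 ≈ 0.975900
step 3 [1.5y] bond c/2=23/800: DF=(8387431/8000000 − 23/800·(0.989600+0.975900))/(1+23/800) = 4821/5000 ≈ 0.964200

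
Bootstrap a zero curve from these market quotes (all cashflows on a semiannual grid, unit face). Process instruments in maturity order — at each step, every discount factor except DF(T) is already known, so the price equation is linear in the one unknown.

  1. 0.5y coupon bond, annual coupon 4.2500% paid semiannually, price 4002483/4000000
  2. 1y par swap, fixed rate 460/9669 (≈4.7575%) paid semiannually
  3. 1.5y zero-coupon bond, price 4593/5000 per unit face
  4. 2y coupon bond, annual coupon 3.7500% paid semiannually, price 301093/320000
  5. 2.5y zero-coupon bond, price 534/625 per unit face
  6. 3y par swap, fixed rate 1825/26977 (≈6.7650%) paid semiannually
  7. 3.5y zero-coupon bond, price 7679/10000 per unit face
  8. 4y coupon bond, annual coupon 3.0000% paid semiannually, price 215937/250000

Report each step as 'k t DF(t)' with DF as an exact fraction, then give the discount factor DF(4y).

step 1 [0.5y] bond c/2=17/800: DF=(4002483/4000000 − 17/800·(0))/(1+17/800) = 4899/5000 ≈ 0.979800
step 2 [1y] swap r/2=230/9669: DF=(1 − 230/9669·(0.979800))/(1+230/9669) = 477/500 ≈ 0.954000
step 3 [1.5y] zero: DF = P = 4593/5000 ≈ 0.918600
step 4 [2y] bond c/2=3/160: DF=(301093/320000 − 3/160·(0.979800+0.954000+0.918600))/(1+3/160) = 8711/10000 ≈ 0.871100
step 5 [2.5y] zero: DF = P = 534/625 ≈ 0.854400
step 6 [3y] swap r/2=1825/53954: DF=(1 − 1825/53954·(0.979800+0.954000+0.918600+0.871100+0.854400))/(1+1825/53954) = 327/400 ≈ 0.817500
step 7 [3.5y] zero: DF = P = 7679/10000 ≈ 0.767900
step 8 [4y] bond c/2=3/200: DF=(215937/250000 − 3/200·(0.979800+0.954000+0.918600+0.871100+0.854400+0.817500+0.767900))/(1+3/200) = 7599/10000 ≈ 0.759900

1 1/2 4899/5000
2 1 477/500
3 3/2 4593/5000
4 2 8711/10000
5 5/2 534/625
6 3 327/400
7 7/2 7679/10000
8 4 7599/10000
DF(4y) = 7599/10000 ≈ 0.759900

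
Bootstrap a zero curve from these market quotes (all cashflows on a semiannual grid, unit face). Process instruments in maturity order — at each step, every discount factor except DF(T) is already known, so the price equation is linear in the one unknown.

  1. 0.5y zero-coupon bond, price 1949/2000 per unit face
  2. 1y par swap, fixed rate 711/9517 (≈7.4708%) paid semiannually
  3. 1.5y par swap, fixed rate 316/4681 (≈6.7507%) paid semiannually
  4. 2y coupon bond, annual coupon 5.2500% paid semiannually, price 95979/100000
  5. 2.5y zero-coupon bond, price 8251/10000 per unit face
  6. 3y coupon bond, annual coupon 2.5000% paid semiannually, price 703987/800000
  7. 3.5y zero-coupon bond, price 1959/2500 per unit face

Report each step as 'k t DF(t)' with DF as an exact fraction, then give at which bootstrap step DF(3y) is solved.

1 1/2 1949/2000
2 1 9289/10000
3 3/2 2263/2500
4 2 4317/5000
5 5/2 8251/10000
6 3 1017/1250
7 7/2 1959/2500
DF(3y) is solved at step 6

step 1 [0.5y] zero: DF = P = 1949/2000 ≈ 0.974500
step 2 [1y] swap r/2=711/19034: DF=(1 − 711/19034·(0.974500))/(1+711/19034) = 9289/10000 ≈ 0.928900
step 3 [1.5y] swap r/2=158/4681: DF=(1 − 158/4681·(0.974500+0.928900))/(1+158/4681) = 2263/2500 ≈ 0.905200
step 4 [2y] bond c/2=21/800: DF=(95979/100000 − 21/800·(0.974500+0.928900+0.905200))/(1+21/800) = 4317/5000 ≈ 0.863400
step 5 [2.5y] zero: DF = P = 8251/10000 ≈ 0.825100
step 6 [3y] bond c/2=1/80: DF=(703987/800000 − 1/80·(0.974500+0.928900+0.905200+0.863400+0.825100))/(1+1/80) = 1017/1250 ≈ 0.813600
step 7 [3.5y] zero: DF = P = 1959/2500 ≈ 0.783600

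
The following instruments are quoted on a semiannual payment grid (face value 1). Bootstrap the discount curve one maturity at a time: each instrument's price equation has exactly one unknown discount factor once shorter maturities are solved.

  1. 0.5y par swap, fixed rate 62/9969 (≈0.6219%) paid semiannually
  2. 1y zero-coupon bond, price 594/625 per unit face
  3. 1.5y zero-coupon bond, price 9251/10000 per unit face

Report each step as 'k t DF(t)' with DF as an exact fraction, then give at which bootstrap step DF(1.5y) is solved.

1 1/2 9969/10000
2 1 594/625
3 3/2 9251/10000
DF(1.5y) is solved at step 3

step 1 [0.5y] swap r/2=31/9969: DF=(1 − 31/9969·(0))/(1+31/9969) = 9969/10000 ≈ 0.996900
step 2 [1y] zero: DF = P = 594/625 ≈ 0.950400
step 3 [1.5y] zero: DF = P = 9251/10000 ≈ 0.925100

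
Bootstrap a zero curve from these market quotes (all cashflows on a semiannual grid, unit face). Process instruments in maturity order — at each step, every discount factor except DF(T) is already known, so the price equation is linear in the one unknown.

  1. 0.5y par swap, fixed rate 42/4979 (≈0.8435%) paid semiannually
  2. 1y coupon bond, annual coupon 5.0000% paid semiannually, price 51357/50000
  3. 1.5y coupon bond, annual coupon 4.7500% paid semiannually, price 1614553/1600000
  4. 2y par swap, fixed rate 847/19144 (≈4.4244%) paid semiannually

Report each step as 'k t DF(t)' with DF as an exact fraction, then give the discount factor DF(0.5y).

step 1 [0.5y] swap r/2=21/4979: DF=(1 − 21/4979·(0))/(1+21/4979) = 4979/5000 ≈ 0.995800
step 2 [1y] bond c/2=1/40: DF=(51357/50000 − 1/40·(0.995800))/(1+1/40) = 4889/5000 ≈ 0.977800
step 3 [1.5y] bond c/2=19/800: DF=(1614553/1600000 − 19/800·(0.995800+0.977800))/(1+19/800) = 9399/10000 ≈ 0.939900
step 4 [2y] swap r/2=847/38288: DF=(1 − 847/38288·(0.995800+0.977800+0.939900))/(1+847/38288) = 9153/10000 ≈ 0.915300

1 1/2 4979/5000
2 1 4889/5000
3 3/2 9399/10000
4 2 9153/10000
DF(0.5y) = 4979/5000 ≈ 0.995800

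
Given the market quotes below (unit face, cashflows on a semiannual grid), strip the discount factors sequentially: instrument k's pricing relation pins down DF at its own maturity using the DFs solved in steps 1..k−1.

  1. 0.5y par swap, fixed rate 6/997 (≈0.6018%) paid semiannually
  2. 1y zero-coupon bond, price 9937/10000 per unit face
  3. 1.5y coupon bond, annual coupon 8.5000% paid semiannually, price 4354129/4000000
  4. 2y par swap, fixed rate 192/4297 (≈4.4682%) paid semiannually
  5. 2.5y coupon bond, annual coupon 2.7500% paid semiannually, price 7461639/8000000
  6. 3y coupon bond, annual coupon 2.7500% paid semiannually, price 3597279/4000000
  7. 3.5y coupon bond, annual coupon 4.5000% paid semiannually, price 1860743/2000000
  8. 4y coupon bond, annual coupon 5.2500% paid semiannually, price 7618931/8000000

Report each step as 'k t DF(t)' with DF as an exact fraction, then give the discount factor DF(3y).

step 1 [0.5y] swap r/2=3/997: DF=(1 − 3/997·(0))/(1+3/997) = 997/1000 ≈ 0.997000
step 2 [1y] zero: DF = P = 9937/10000 ≈ 0.993700
step 3 [1.5y] bond c/2=17/400: DF=(4354129/4000000 − 17/400·(0.997000+0.993700))/(1+17/400) = 963/1000 ≈ 0.963000
step 4 [2y] swap r/2=96/4297: DF=(1 − 96/4297·(0.997000+0.993700+0.963000))/(1+96/4297) = 571/625 ≈ 0.913600
step 5 [2.5y] bond c/2=11/800: DF=(7461639/8000000 − 11/800·(0.997000+0.993700+0.963000+0.913600))/(1+11/800) = 2169/2500 ≈ 0.867600
step 6 [3y] bond c/2=11/800: DF=(3597279/4000000 − 11/800·(0.997000+0.993700+0.963000+0.913600+0.867600))/(1+11/800) = 8229/10000 ≈ 0.822900
step 7 [3.5y] bond c/2=9/400: DF=(1860743/2000000 − 9/400·(0.997000+0.993700+0.963000+0.913600+0.867600+0.822900))/(1+9/400) = 1969/2500 ≈ 0.787600
step 8 [4y] bond c/2=21/800: DF=(7618931/8000000 − 21/800·(0.997000+0.993700+0.963000+0.913600+0.867600+0.822900+0.787600))/(1+21/800) = 7657/10000 ≈ 0.765700

1 1/2 997/1000
2 1 9937/10000
3 3/2 963/1000
4 2 571/625
5 5/2 2169/2500
6 3 8229/10000
7 7/2 1969/2500
8 4 7657/10000
DF(3y) = 8229/10000 ≈ 0.822900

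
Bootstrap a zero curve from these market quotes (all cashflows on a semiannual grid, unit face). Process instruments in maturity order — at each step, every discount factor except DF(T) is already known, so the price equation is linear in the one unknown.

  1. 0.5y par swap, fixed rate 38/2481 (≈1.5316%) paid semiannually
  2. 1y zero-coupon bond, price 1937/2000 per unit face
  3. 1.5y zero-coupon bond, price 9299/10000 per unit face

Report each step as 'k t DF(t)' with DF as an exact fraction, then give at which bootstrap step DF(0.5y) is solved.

1 1/2 2481/2500
2 1 1937/2000
3 3/2 9299/10000
DF(0.5y) is solved at step 1

step 1 [0.5y] swap r/2=19/2481: DF=(1 − 19/2481·(0))/(1+19/2481) = 2481/2500 ≈ 0.992400
step 2 [1y] zero: DF = P = 1937/2000 ≈ 0.968500
step 3 [1.5y] zero: DF = P = 9299/10000 ≈ 0.929900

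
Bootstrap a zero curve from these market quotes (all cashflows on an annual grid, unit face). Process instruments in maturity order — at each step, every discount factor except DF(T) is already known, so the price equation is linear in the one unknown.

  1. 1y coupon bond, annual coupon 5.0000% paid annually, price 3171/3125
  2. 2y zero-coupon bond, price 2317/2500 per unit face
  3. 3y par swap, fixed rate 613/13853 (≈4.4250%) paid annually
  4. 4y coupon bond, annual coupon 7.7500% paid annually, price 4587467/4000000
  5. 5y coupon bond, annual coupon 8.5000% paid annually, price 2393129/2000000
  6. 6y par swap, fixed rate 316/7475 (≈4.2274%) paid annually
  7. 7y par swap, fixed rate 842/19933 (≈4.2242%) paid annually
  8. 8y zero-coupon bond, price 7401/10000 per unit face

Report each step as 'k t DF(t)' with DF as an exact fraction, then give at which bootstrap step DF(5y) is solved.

step 1 [1y] bond c/1=1/20: DF=(3171/3125 − 1/20·(0))/(1+1/20) = 604/625 ≈ 0.966400
step 2 [2y] zero: DF = P = 2317/2500 ≈ 0.926800
step 3 [3y] swap r/1=613/13853: DF=(1 − 613/13853·(0.966400+0.926800))/(1+613/13853) = 4387/5000 ≈ 0.877400
step 4 [4y] bond c/1=31/400: DF=(4587467/4000000 − 31/400·(0.966400+0.926800+0.877400))/(1+31/400) = 8651/10000 ≈ 0.865100
step 5 [5y] bond c/1=17/200: DF=(2393129/2000000 − 17/200·(0.966400+0.926800+0.877400+0.865100))/(1+17/200) = 409/500 ≈ 0.818000
step 6 [6y] swap r/1=316/7475: DF=(1 − 316/7475·(0.966400+0.926800+0.877400+0.865100+0.818000))/(1+316/7475) = 1947/2500 ≈ 0.778800
step 7 [7y] swap r/1=842/19933: DF=(1 − 842/19933·(0.966400+0.926800+0.877400+0.865100+0.818000+0.778800))/(1+842/19933) = 3737/5000 ≈ 0.747400
step 8 [8y] zero: DF = P = 7401/10000 ≈ 0.740100

1 1 604/625
2 2 2317/2500
3 3 4387/5000
4 4 8651/10000
5 5 409/500
6 6 1947/2500
7 7 3737/5000
8 8 7401/10000
DF(5y) is solved at step 5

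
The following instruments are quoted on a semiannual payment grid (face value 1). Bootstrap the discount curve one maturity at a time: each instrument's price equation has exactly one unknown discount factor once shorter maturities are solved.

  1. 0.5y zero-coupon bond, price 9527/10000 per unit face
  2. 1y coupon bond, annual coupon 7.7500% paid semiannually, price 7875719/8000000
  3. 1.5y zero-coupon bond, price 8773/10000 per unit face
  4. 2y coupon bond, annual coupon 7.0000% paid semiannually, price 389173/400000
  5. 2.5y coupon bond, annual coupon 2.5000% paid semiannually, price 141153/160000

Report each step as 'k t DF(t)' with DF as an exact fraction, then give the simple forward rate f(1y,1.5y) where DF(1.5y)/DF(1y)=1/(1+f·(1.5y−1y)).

step 1 [0.5y] zero: DF = P = 9527/10000 ≈ 0.952700
step 2 [1y] bond c/2=31/800: DF=(7875719/8000000 − 31/800·(0.952700))/(1+31/800) = 4561/5000 ≈ 0.912200
step 3 [1.5y] zero: DF = P = 8773/10000 ≈ 0.877300
step 4 [2y] bond c/2=7/200: DF=(389173/400000 − 7/200·(0.952700+0.912200+0.877300))/(1+7/200) = 8473/10000 ≈ 0.847300
step 5 [2.5y] bond c/2=1/80: DF=(141153/160000 − 1/80·(0.952700+0.912200+0.877300+0.847300))/(1+1/80) = 827/1000 ≈ 0.827000

1 1/2 9527/10000
2 1 4561/5000
3 3/2 8773/10000
4 2 8473/10000
5 5/2 827/1000
f(1y,1.5y) = ((4561/5000)/(8773/10000) − 1)/(1/2) = 698/8773 ≈ 7.9562%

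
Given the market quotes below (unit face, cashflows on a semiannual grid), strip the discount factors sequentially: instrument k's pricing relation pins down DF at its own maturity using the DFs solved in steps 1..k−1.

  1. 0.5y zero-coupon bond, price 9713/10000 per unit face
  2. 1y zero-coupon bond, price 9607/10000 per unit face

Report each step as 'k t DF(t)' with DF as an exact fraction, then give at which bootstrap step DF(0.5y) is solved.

step 1 [0.5y] zero: DF = P = 9713/10000 ≈ 0.971300
step 2 [1y] zero: DF = P = 9607/10000 ≈ 0.960700

1 1/2 9713/10000
2 1 9607/10000
DF(0.5y) is solved at step 1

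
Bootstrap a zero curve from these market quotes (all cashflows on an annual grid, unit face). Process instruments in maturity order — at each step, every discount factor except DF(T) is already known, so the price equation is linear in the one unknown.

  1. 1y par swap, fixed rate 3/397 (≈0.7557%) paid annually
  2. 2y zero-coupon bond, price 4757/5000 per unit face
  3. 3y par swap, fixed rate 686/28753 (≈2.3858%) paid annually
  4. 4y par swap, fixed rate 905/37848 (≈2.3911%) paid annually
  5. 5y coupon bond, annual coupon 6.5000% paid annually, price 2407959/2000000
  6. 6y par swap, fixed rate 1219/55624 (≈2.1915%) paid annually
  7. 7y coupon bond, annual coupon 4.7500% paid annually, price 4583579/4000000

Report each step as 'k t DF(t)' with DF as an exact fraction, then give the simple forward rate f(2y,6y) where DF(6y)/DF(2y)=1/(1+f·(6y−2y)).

1 1 397/400
2 2 4757/5000
3 3 4657/5000
4 4 1819/2000
5 5 1799/2000
6 6 8781/10000
7 7 8417/10000
f(2y,6y) = ((4757/5000)/(8781/10000) − 1)/(4) = 733/35124 ≈ 2.0869%

step 1 [1y] swap r/1=3/397: DF=(1 − 3/397·(0))/(1+3/397) = 397/400 ≈ 0.992500
step 2 [2y] zero: DF = P = 4757/5000 ≈ 0.951400
step 3 [3y] swap r/1=686/28753: DF=(1 − 686/28753·(0.992500+0.951400))/(1+686/28753) = 4657/5000 ≈ 0.931400
step 4 [4y] swap r/1=905/37848: DF=(1 − 905/37848·(0.992500+0.951400+0.931400))/(1+905/37848) = 1819/2000 ≈ 0.909500
step 5 [5y] bond c/1=13/200: DF=(2407959/2000000 − 13/200·(0.992500+0.951400+0.931400+0.909500))/(1+13/200) = 1799/2000 ≈ 0.899500
step 6 [6y] swap r/1=1219/55624: DF=(1 − 1219/55624·(0.992500+0.951400+0.931400+0.909500+0.899500))/(1+1219/55624) = 8781/10000 ≈ 0.878100
step 7 [7y] bond c/1=19/400: DF=(4583579/4000000 − 19/400·(0.992500+0.951400+0.931400+0.909500+0.899500+0.878100))/(1+19/400) = 8417/10000 ≈ 0.841700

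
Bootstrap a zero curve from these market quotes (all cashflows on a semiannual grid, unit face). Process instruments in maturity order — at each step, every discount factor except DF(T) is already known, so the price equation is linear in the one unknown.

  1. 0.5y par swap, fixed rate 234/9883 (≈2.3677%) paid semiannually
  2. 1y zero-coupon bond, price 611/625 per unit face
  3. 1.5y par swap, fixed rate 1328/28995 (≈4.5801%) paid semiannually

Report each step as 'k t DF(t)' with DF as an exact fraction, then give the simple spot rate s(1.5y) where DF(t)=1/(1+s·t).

1 1/2 9883/10000
2 1 611/625
3 3/2 1167/1250
s(1.5y) = (1/(1167/1250) − 1)/(3/2) = 166/3501 ≈ 4.7415%

step 1 [0.5y] swap r/2=117/9883: DF=(1 − 117/9883·(0))/(1+117/9883) = 9883/10000 ≈ 0.988300
step 2 [1y] zero: DF = P = 611/625 ≈ 0.977600
step 3 [1.5y] swap r/2=664/28995: DF=(1 − 664/28995·(0.988300+0.977600))/(1+664/28995) = 1167/1250 ≈ 0.933600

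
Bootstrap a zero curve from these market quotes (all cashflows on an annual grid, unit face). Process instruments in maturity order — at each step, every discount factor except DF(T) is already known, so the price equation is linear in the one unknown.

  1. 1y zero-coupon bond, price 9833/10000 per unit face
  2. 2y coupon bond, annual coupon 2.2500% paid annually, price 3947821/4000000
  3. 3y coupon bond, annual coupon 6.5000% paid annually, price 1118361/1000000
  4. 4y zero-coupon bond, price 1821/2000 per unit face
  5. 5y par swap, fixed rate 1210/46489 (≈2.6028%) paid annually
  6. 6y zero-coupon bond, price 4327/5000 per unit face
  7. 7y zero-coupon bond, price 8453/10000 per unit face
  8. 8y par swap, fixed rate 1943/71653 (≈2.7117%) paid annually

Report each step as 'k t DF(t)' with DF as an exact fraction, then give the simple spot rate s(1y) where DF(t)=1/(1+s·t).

step 1 [1y] zero: DF = P = 9833/10000 ≈ 0.983300
step 2 [2y] bond c/1=9/400: DF=(3947821/4000000 − 9/400·(0.983300))/(1+9/400) = 2359/2500 ≈ 0.943600
step 3 [3y] bond c/1=13/200: DF=(1118361/1000000 − 13/200·(0.983300+0.943600))/(1+13/200) = 373/400 ≈ 0.932500
step 4 [4y] zero: DF = P = 1821/2000 ≈ 0.910500
step 5 [5y] swap r/1=1210/46489: DF=(1 − 1210/46489·(0.983300+0.943600+0.932500+0.910500))/(1+1210/46489) = 879/1000 ≈ 0.879000
step 6 [6y] zero: DF = P = 4327/5000 ≈ 0.865400
step 7 [7y] zero: DF = P = 8453/10000 ≈ 0.845300
step 8 [8y] swap r/1=1943/71653: DF=(1 − 1943/71653·(0.983300+0.943600+0.932500+0.910500+0.879000+0.865400+0.845300))/(1+1943/71653) = 8057/10000 ≈ 0.805700

1 1 9833/10000
2 2 2359/2500
3 3 373/400
4 4 1821/2000
5 5 879/1000
6 6 4327/5000
7 7 8453/10000
8 8 8057/10000
s(1y) = (1/(9833/10000) − 1)/(1) = 167/9833 ≈ 1.6984%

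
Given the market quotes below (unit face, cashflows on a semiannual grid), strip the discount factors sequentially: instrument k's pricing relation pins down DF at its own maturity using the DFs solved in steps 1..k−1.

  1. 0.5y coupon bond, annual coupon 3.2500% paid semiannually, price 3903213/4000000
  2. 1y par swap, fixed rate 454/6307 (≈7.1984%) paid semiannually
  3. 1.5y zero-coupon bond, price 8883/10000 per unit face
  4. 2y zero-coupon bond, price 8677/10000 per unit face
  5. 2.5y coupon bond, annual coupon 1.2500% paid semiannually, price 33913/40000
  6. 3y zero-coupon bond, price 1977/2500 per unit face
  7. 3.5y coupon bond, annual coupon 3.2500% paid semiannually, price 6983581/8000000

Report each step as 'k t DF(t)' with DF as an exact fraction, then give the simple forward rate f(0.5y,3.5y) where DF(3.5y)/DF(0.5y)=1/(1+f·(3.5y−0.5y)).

1 1/2 4801/5000
2 1 9319/10000
3 3/2 8883/10000
4 2 8677/10000
5 5/2 8199/10000
6 3 1977/2500
7 7/2 7749/10000
f(0.5y,3.5y) = ((4801/5000)/(7749/10000) − 1)/(3) = 1853/23247 ≈ 7.9709%

step 1 [0.5y] bond c/2=13/800: DF=(3903213/4000000 − 13/800·(0))/(1+13/800) = 4801/5000 ≈ 0.960200
step 2 [1y] swap r/2=227/6307: DF=(1 − 227/6307·(0.960200))/(1+227/6307) = 9319/10000 ≈ 0.931900
step 3 [1.5y] zero: DF = P = 8883/10000 ≈ 0.888300
step 4 [2y] zero: DF = P = 8677/10000 ≈ 0.867700
step 5 [2.5y] bond c/2=1/160: DF=(33913/40000 − 1/160·(0.960200+0.931900+0.888300+0.867700))/(1+1/160) = 8199/10000 ≈ 0.819900
step 6 [3y] zero: DF = P = 1977/2500 ≈ 0.790800
step 7 [3.5y] bond c/2=13/800: DF=(6983581/8000000 − 13/800·(0.960200+0.931900+0.888300+0.867700+0.819900+0.790800))/(1+13/800) = 7749/10000 ≈ 0.774900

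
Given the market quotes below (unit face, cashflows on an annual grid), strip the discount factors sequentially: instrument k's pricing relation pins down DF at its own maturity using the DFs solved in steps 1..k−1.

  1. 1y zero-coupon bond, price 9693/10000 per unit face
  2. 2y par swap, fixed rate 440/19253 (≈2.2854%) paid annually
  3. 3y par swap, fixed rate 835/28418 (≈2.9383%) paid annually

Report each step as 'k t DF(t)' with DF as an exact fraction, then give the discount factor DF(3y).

1 1 9693/10000
2 2 239/250
3 3 1833/2000
DF(3y) = 1833/2000 ≈ 0.916500

step 1 [1y] zero: DF = P = 9693/10000 ≈ 0.969300
step 2 [2y] swap r/1=440/19253: DF=(1 − 440/19253·(0.969300))/(1+440/19253) = 239/250 ≈ 0.956000
step 3 [3y] swap r/1=835/28418: DF=(1 − 835/28418·(0.969300+0.956000))/(1+835/28418) = 1833/2000 ≈ 0.916500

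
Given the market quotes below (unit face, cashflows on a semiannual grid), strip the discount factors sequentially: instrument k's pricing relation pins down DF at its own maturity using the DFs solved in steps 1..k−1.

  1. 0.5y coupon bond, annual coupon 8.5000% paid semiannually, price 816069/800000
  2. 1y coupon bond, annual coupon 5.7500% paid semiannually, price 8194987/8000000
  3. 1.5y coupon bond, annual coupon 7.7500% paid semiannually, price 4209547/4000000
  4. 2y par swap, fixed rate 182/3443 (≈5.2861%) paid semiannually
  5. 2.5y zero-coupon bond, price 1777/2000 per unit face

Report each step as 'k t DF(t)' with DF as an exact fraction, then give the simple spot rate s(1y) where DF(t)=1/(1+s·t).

step 1 [0.5y] bond c/2=17/400: DF=(816069/800000 − 17/400·(0))/(1+17/400) = 1957/2000 ≈ 0.978500
step 2 [1y] bond c/2=23/800: DF=(8194987/8000000 − 23/800·(0.978500))/(1+23/800) = 2421/2500 ≈ 0.968400
step 3 [1.5y] bond c/2=31/800: DF=(4209547/4000000 − 31/800·(0.978500+0.968400))/(1+31/800) = 1881/2000 ≈ 0.940500
step 4 [2y] swap r/2=91/3443: DF=(1 − 91/3443·(0.978500+0.968400+0.940500))/(1+91/3443) = 8999/10000 ≈ 0.899900
step 5 [2.5y] zero: DF = P = 1777/2000 ≈ 0.888500

1 1/2 1957/2000
2 1 2421/2500
3 3/2 1881/2000
4 2 8999/10000
5 5/2 1777/2000
s(1y) = (1/(2421/2500) − 1)/(1) = 79/2421 ≈ 3.2631%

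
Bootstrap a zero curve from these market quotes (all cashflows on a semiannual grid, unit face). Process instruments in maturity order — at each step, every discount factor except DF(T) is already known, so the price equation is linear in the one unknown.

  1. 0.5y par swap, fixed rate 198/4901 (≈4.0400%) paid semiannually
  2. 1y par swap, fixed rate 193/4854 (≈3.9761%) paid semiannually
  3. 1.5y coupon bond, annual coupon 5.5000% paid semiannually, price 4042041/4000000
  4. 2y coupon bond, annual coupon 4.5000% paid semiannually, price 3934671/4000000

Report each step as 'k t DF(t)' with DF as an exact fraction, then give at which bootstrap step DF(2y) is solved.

step 1 [0.5y] swap r/2=99/4901: DF=(1 − 99/4901·(0))/(1+99/4901) = 4901/5000 ≈ 0.980200
step 2 [1y] swap r/2=193/9708: DF=(1 − 193/9708·(0.980200))/(1+193/9708) = 4807/5000 ≈ 0.961400
step 3 [1.5y] bond c/2=11/400: DF=(4042041/4000000 − 11/400·(0.980200+0.961400))/(1+11/400) = 1863/2000 ≈ 0.931500
step 4 [2y] bond c/2=9/400: DF=(3934671/4000000 − 9/400·(0.980200+0.961400+0.931500))/(1+9/400) = 2247/2500 ≈ 0.898800

1 1/2 4901/5000
2 1 4807/5000
3 3/2 1863/2000
4 2 2247/2500
DF(2y) is solved at step 4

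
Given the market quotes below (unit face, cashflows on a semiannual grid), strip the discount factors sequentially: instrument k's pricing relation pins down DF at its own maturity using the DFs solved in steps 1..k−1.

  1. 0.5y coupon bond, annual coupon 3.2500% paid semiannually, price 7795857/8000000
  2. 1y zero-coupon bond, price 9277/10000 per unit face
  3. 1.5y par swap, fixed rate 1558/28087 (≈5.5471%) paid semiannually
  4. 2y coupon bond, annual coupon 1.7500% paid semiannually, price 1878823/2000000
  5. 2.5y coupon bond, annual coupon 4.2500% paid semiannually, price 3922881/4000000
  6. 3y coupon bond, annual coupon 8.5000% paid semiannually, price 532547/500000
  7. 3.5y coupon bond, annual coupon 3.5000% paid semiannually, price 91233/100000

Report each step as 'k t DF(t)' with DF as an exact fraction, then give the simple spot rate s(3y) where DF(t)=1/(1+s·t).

step 1 [0.5y] bond c/2=13/800: DF=(7795857/8000000 − 13/800·(0))/(1+13/800) = 9589/10000 ≈ 0.958900
step 2 [1y] zero: DF = P = 9277/10000 ≈ 0.927700
step 3 [1.5y] swap r/2=779/28087: DF=(1 − 779/28087·(0.958900+0.927700))/(1+779/28087) = 9221/10000 ≈ 0.922100
step 4 [2y] bond c/2=7/800: DF=(1878823/2000000 − 7/800·(0.958900+0.927700+0.922100))/(1+7/800) = 9069/10000 ≈ 0.906900
step 5 [2.5y] bond c/2=17/800: DF=(3922881/4000000 − 17/800·(0.958900+0.927700+0.922100+0.906900))/(1+17/800) = 883/1000 ≈ 0.883000
step 6 [3y] bond c/2=17/400: DF=(532547/500000 − 17/400·(0.958900+0.927700+0.922100+0.906900+0.883000))/(1+17/400) = 4171/5000 ≈ 0.834200
step 7 [3.5y] bond c/2=7/400: DF=(91233/100000 − 7/400·(0.958900+0.927700+0.922100+0.906900+0.883000+0.834200))/(1+7/400) = 502/625 ≈ 0.803200

1 1/2 9589/10000
2 1 9277/10000
3 3/2 9221/10000
4 2 9069/10000
5 5/2 883/1000
6 3 4171/5000
7 7/2 502/625
s(3y) = (1/(4171/5000) − 1)/(3) = 829/12513 ≈ 6.6251%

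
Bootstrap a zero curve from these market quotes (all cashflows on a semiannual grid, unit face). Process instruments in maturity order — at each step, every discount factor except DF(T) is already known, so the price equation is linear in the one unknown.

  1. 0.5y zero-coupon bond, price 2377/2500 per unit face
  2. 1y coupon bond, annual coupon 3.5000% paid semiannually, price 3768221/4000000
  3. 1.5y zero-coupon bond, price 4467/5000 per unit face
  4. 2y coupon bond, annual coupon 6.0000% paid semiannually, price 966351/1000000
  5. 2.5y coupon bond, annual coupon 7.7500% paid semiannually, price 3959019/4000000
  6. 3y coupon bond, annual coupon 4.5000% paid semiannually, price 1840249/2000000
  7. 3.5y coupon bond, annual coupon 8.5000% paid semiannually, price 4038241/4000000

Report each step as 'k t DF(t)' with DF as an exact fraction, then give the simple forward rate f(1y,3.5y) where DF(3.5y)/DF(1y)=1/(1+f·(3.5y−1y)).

1 1/2 2377/2500
2 1 1819/2000
3 3/2 4467/5000
4 2 429/500
5 5/2 8181/10000
6 3 1003/1250
7 7/2 7551/10000
f(1y,3.5y) = ((1819/2000)/(7551/10000) − 1)/(5/2) = 3088/37755 ≈ 8.1790%

step 1 [0.5y] zero: DF = P = 2377/2500 ≈ 0.950800
step 2 [1y] bond c/2=7/400: DF=(3768221/4000000 − 7/400·(0.950800))/(1+7/400) = 1819/2000 ≈ 0.909500
step 3 [1.5y] zero: DF = P = 4467/5000 ≈ 0.893400
step 4 [2y] bond c/2=3/100: DF=(966351/1000000 − 3/100·(0.950800+0.909500+0.893400))/(1+3/100) = 429/500 ≈ 0.858000
step 5 [2.5y] bond c/2=31/800: DF=(3959019/4000000 − 31/800·(0.950800+0.909500+0.893400+0.858000))/(1+31/800) = 8181/10000 ≈ 0.818100
step 6 [3y] bond c/2=9/400: DF=(1840249/2000000 − 9/400·(0.950800+0.909500+0.893400+0.858000+0.818100))/(1+9/400) = 1003/1250 ≈ 0.802400
step 7 [3.5y] bond c/2=17/400: DF=(4038241/4000000 − 17/400·(0.950800+0.909500+0.893400+0.858000+0.818100+0.802400))/(1+17/400) = 7551/10000 ≈ 0.755100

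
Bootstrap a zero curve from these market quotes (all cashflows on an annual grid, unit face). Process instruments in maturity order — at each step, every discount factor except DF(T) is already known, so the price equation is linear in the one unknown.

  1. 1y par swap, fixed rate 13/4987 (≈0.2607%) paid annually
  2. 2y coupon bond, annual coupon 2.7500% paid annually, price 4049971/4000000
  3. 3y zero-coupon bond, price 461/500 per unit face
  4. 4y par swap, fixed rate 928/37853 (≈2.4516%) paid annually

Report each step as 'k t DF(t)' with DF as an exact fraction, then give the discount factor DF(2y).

1 1 4987/5000
2 2 9587/10000
3 3 461/500
4 4 567/625
DF(2y) = 9587/10000 ≈ 0.958700

step 1 [1y] swap r/1=13/4987: DF=(1 − 13/4987·(0))/(1+13/4987) = 4987/5000 ≈ 0.997400
step 2 [2y] bond c/1=11/400: DF=(4049971/4000000 − 11/400·(0.997400))/(1+11/400) = 9587/10000 ≈ 0.958700
step 3 [3y] zero: DF = P = 461/500 ≈ 0.922000
step 4 [4y] swap r/1=928/37853: DF=(1 − 928/37853·(0.997400+0.958700+0.922000))/(1+928/37853) = 567/625 ≈ 0.907200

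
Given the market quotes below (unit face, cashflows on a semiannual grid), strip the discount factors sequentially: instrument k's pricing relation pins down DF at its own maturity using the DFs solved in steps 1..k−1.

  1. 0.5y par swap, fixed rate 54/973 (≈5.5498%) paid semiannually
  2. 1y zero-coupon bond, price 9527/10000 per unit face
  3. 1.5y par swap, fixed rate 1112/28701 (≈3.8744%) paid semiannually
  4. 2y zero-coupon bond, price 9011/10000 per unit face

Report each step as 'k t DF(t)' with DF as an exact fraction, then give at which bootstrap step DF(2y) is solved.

step 1 [0.5y] swap r/2=27/973: DF=(1 − 27/973·(0))/(1+27/973) = 973/1000 ≈ 0.973000
step 2 [1y] zero: DF = P = 9527/10000 ≈ 0.952700
step 3 [1.5y] swap r/2=556/28701: DF=(1 − 556/28701·(0.973000+0.952700))/(1+556/28701) = 2361/2500 ≈ 0.944400
step 4 [2y] zero: DF = P = 9011/10000 ≈ 0.901100

1 1/2 973/1000
2 1 9527/10000
3 3/2 2361/2500
4 2 9011/10000
DF(2y) is solved at step 4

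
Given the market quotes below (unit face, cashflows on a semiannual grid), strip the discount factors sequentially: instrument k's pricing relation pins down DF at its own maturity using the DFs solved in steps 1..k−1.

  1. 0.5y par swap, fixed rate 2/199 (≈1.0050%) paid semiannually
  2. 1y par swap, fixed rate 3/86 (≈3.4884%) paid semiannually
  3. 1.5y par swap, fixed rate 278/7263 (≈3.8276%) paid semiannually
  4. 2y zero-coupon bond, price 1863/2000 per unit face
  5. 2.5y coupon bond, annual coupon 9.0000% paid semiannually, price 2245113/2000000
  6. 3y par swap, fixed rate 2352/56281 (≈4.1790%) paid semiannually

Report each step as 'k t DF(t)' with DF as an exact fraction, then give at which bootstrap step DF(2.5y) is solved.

step 1 [0.5y] swap r/2=1/199: DF=(1 − 1/199·(0))/(1+1/199) = 199/200 ≈ 0.995000
step 2 [1y] swap r/2=3/172: DF=(1 − 3/172·(0.995000))/(1+3/172) = 4829/5000 ≈ 0.965800
step 3 [1.5y] swap r/2=139/7263: DF=(1 − 139/7263·(0.995000+0.965800))/(1+139/7263) = 2361/2500 ≈ 0.944400
step 4 [2y] zero: DF = P = 1863/2000 ≈ 0.931500
step 5 [2.5y] bond c/2=9/200: DF=(2245113/2000000 − 9/200·(0.995000+0.965800+0.944400+0.931500))/(1+9/200) = 909/1000 ≈ 0.909000
step 6 [3y] swap r/2=1176/56281: DF=(1 − 1176/56281·(0.995000+0.965800+0.944400+0.931500+0.909000))/(1+1176/56281) = 1103/1250 ≈ 0.882400

1 1/2 199/200
2 1 4829/5000
3 3/2 2361/2500
4 2 1863/2000
5 5/2 909/1000
6 3 1103/1250
DF(2.5y) is solved at step 5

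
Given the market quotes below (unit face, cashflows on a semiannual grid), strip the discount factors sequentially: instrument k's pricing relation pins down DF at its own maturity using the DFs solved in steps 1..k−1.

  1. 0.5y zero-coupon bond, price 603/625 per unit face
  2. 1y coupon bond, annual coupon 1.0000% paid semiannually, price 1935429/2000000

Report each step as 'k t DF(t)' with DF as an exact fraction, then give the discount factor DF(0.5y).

step 1 [0.5y] zero: DF = P = 603/625 ≈ 0.964800
step 2 [1y] bond c/2=1/200: DF=(1935429/2000000 − 1/200·(0.964800))/(1+1/200) = 9581/10000 ≈ 0.958100

1 1/2 603/625
2 1 9581/10000
DF(0.5y) = 603/625 ≈ 0.964800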